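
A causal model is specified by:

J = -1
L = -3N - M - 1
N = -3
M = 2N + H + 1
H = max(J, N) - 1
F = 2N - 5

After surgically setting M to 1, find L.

Under do(M=1), the mechanism M = 2N + H + 1 is discarded; M is fixed at 1.
L = -3N - M - 1  [with N=-3, M=1]  = 7

7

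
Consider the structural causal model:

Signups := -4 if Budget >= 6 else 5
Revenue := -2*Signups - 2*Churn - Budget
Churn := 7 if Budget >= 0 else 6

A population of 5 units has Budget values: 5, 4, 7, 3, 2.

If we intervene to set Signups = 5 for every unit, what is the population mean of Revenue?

Every unit gets Signups=5 under the intervention. Revenue values become -29, -28, -31, -27, -26; E[Revenue|do(Signups=5)] = -28.2.

-28.2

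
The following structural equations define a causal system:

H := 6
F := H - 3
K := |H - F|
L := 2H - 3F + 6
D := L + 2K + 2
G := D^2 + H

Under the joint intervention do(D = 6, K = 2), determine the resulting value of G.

42

The joint intervention fixes D = 6, K = 2, removing each variable's own equation.
G = D^2 + H  [with D=6, H=6]  = 42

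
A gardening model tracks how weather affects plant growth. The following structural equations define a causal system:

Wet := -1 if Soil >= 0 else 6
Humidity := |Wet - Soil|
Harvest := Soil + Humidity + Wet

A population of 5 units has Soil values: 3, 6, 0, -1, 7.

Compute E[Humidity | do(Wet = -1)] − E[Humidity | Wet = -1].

do(Wet=-1) breaks Wet's dependence on Soil. With Wet=-1 fixed, Humidity across the units is 4, 7, 1, 0, 8, mean 4.
Observing Wet=-1 restricts to units where Wet's equation naturally yields -1: Soil ∈ {3, 6, 0, 7}. In that subpopulation Humidity = 4, 7, 1, 8, mean 5.
Difference = 4 − 5 = -1.

-1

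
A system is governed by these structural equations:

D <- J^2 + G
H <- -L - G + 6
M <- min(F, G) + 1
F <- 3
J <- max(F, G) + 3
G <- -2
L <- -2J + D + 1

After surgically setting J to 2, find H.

The intervention breaks the incoming arrows to J: J <- max(F, G) + 3 no longer applies, and J = 2.
D = J^2 + G  [with J=2, G=-2]  = 2
L = -2J + D + 1  [with J=2, D=2]  = -1
H = -L - G + 6  [with L=-1, G=-2]  = 9

9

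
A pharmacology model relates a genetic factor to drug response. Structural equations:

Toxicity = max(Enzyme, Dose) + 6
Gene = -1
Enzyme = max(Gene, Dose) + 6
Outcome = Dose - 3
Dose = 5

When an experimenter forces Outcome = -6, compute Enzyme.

do(Outcome=-6) replaces the equation Outcome = Dose - 3 with the constant Outcome = -6.
Enzyme is not downstream of the intervention, so its value is determined by the original equations.
Enzyme = max(Gene, Dose) + 6  [with Gene=-1, Dose=5]  = 11

11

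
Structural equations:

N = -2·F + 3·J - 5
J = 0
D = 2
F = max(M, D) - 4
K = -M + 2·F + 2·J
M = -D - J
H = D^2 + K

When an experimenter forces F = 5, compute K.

Under do(F=5), the mechanism F = max(M, D) - 4 is discarded; F is fixed at 5.
M = -D - J  [with D=2, J=0]  = -2
K = -M + 2·F + 2·J  [with M=-2, F=5, J=0]  = 12

12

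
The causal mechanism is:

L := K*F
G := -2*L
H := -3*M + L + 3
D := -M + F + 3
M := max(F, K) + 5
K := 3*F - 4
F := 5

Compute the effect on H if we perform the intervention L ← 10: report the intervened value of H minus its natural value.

The intervention breaks the incoming arrows to L: L := K*F no longer applies, and L = 10.
K = 3*F - 4  [with F=5]  = 11
M = max(F, K) + 5  [with F=5, K=11]  = 16
H = -3*M + L + 3  [with M=16, L=10]  = -35
Without intervention: K = 3*F - 4  [with F=5]  = 11; M = max(F, K) + 5  [with F=5, K=11]  = 16; L = K*F  [with K=11, F=5]  = 55; H = -3*M + L + 3  [with M=16, L=55]  = 10.
Change = -35 − 10 = -45.

-45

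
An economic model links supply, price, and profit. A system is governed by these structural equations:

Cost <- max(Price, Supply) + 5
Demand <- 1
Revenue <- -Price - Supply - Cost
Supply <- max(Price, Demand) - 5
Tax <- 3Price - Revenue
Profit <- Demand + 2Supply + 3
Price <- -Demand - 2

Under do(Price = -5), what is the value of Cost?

1

Under do(Price=-5), the mechanism Price <- -Demand - 2 is discarded; Price is fixed at -5.
Supply = max(Price, Demand) - 5  [with Price=-5, Demand=1]  = -4
Cost = max(Price, Supply) + 5  [with Price=-5, Supply=-4]  = 1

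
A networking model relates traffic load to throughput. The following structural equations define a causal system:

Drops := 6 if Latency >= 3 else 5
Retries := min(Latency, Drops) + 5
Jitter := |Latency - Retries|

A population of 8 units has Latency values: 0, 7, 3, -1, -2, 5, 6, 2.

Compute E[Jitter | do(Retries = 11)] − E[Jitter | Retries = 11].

4

The intervention sets Retries=11 in all 8 units regardless of Latency. Recomputing Jitter per unit gives 11, 4, 8, 12, 13, 6, 5, 9; average 8.5.
E[Jitter|Retries=11] averages over only the 2 units with Retries=11 (Latency = 7, 6): Jitter = 4, 5, mean 4.5.
Difference = 8.5 − 4.5 = 4.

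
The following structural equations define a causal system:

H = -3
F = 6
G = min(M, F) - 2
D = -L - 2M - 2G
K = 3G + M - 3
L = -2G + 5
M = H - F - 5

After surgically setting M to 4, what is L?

do(M=4) replaces the equation M = H - F - 5 with the constant M = 4.
G = min(M, F) - 2  [with M=4, F=6]  = 2
L = -2G + 5  [with G=2]  = 1

1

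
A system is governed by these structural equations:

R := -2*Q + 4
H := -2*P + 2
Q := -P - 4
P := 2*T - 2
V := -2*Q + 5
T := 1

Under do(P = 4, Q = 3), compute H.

Setting P = 4, Q = 3 by intervention discards those variables' equations.
H = -2*P + 2  [with P=4]  = -6

-6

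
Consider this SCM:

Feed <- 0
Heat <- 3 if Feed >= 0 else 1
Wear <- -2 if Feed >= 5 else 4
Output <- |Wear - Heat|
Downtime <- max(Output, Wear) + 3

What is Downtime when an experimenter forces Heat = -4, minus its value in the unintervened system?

4

do(Heat=-4) replaces the equation Heat <- 3 if Feed >= 0 else 1 with the constant Heat = -4.
Wear = -2 if Feed >= 5 else 4  [with Feed=0]  = 4
Output = |Wear - Heat|  [with Wear=4, Heat=-4]  = 8
Downtime = max(Output, Wear) + 3  [with Output=8, Wear=4]  = 11
Without intervention: Heat = 3 if Feed >= 0 else 1  [with Feed=0]  = 3; Wear = -2 if Feed >= 5 else 4  [with Feed=0]  = 4; Output = |Wear - Heat|  [with Wear=4, Heat=3]  = 1; Downtime = max(Output, Wear) + 3  [with Output=1, Wear=4]  = 7.
Change = 11 − 7 = 4.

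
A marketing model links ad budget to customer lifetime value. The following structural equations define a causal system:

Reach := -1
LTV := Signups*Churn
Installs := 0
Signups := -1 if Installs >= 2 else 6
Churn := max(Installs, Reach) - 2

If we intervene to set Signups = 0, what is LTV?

do(Signups=0) replaces the equation Signups := -1 if Installs >= 2 else 6 with the constant Signups = 0.
Churn = max(Installs, Reach) - 2  [with Installs=0, Reach=-1]  = -2
LTV = Signups*Churn  [with Signups=0, Churn=-2]  = 0

0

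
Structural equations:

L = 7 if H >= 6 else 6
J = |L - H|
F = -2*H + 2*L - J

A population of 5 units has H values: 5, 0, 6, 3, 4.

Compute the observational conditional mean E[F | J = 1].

E[F|J=1] averages over only the 2 units with J=1 (H = 5, 6): F = 1, 1, mean 1.

1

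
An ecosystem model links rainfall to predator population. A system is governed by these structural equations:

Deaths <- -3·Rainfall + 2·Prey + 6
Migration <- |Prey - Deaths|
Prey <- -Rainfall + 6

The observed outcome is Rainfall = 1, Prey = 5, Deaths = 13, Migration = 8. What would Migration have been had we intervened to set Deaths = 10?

The intervention breaks the incoming arrows to Deaths: Deaths <- -3·Rainfall + 2·Prey + 6 no longer applies, and Deaths = 10.
Prey = -Rainfall + 6  [with Rainfall=1]  = 5
Migration = |Prey - Deaths|  [with Prey=5, Deaths=10]  = 5

5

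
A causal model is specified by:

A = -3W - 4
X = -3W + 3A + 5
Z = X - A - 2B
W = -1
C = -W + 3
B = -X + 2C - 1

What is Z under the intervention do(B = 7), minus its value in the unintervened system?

-10

The intervention breaks the incoming arrows to B: B = -X + 2C - 1 no longer applies, and B = 7.
A = -3W - 4  [with W=-1]  = -1
X = -3W + 3A + 5  [with W=-1, A=-1]  = 5
Z = X - A - 2B  [with X=5, A=-1, B=7]  = -8
Without intervention: C = -W + 3  [with W=-1]  = 4; A = -3W - 4  [with W=-1]  = -1; X = -3W + 3A + 5  [with W=-1, A=-1]  = 5; B = -X + 2C - 1  [with X=5, C=4]  = 2; Z = X - A - 2B  [with X=5, A=-1, B=2]  = 2.
Change = -8 − 2 = -10.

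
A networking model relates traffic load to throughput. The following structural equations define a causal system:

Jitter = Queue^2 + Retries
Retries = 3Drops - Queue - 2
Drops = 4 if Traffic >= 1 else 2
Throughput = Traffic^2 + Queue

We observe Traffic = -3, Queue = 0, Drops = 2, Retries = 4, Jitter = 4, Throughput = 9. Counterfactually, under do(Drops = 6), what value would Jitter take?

16

do(Drops=6) replaces the equation Drops = 4 if Traffic >= 1 else 2 with the constant Drops = 6.
Retries = 3Drops - Queue - 2  [with Drops=6, Queue=0]  = 16
Jitter = Queue^2 + Retries  [with Queue=0, Retries=16]  = 16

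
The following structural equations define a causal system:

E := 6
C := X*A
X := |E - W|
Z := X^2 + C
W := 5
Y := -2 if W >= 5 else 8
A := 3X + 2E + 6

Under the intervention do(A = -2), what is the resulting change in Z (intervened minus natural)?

-23

Under do(A=-2), the mechanism A := 3X + 2E + 6 is discarded; A is fixed at -2.
X = |E - W|  [with E=6, W=5]  = 1
C = X*A  [with X=1, A=-2]  = -2
Z = X^2 + C  [with X=1, C=-2]  = -1
Without intervention: X = |E - W|  [with E=6, W=5]  = 1; A = 3X + 2E + 6  [with X=1, E=6]  = 21; C = X*A  [with X=1, A=21]  = 21; Z = X^2 + C  [with X=1, C=21]  = 22.
Change = -1 − 22 = -23.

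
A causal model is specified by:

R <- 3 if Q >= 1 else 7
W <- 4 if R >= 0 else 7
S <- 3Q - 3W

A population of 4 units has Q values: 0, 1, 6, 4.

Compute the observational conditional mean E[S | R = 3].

-1

Conditioning on R=3 selects the 3 unit(s) with Q ∈ {1, 6, 4}. Their S values: -9, 6, 0. Mean = -1.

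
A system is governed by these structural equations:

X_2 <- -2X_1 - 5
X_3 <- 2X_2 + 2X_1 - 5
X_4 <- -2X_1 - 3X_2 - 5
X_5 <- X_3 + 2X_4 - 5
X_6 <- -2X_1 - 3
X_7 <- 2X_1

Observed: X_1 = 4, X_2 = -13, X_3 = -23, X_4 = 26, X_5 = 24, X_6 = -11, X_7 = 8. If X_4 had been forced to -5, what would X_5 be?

-38

Intervening sets X_4 = -5 and removes its equation (X_4 <- -2X_1 - 3X_2 - 5).
X_2 = -2X_1 - 5  [with X_1=4]  = -13
X_3 = 2X_2 + 2X_1 - 5  [with X_2=-13, X_1=4]  = -23
X_5 = X_3 + 2X_4 - 5  [with X_3=-23, X_4=-5]  = -38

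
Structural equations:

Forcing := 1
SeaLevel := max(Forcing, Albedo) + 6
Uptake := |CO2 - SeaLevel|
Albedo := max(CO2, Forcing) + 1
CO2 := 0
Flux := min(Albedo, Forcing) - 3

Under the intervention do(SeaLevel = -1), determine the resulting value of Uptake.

1

Under do(SeaLevel=-1), the mechanism SeaLevel := max(Forcing, Albedo) + 6 is discarded; SeaLevel is fixed at -1.
Uptake = |CO2 - SeaLevel|  [with CO2=0, SeaLevel=-1]  = 1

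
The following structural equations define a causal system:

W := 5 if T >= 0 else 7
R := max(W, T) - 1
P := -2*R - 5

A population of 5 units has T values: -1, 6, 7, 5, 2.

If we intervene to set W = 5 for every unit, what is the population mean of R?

Every unit gets W=5 under the intervention. R values become 4, 5, 6, 4, 4; E[R|do(W=5)] = 4.6.

4.6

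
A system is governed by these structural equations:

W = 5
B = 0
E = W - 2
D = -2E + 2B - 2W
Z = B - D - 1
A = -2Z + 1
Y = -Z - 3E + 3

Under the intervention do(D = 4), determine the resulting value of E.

3

Under do(D=4), the mechanism D = -2E + 2B - 2W is discarded; D is fixed at 4.
Since E is not a descendant of the intervened variable, it is unaffected.
E = W - 2  [with W=5]  = 3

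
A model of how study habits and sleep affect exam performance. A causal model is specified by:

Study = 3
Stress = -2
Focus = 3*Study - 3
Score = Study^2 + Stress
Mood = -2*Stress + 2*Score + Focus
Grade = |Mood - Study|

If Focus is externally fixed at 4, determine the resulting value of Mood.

do(Focus=4) replaces the equation Focus = 3*Study - 3 with the constant Focus = 4.
Score = Study^2 + Stress  [with Study=3, Stress=-2]  = 7
Mood = -2*Stress + 2*Score + Focus  [with Stress=-2, Score=7, Focus=4]  = 22

22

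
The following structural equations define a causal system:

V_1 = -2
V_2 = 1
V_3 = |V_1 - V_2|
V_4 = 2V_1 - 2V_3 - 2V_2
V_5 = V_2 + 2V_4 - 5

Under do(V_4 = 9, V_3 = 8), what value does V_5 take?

The joint intervention fixes V_4 = 9, V_3 = 8, removing each variable's own equation.
V_5 = V_2 + 2V_4 - 5  [with V_2=1, V_4=9]  = 14

14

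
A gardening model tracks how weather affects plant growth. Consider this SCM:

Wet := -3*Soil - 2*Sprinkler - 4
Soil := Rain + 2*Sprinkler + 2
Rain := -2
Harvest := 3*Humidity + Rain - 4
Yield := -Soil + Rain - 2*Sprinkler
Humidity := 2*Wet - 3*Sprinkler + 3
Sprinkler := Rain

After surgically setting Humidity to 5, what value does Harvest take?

9

Under do(Humidity=5), the mechanism Humidity := 2*Wet - 3*Sprinkler + 3 is discarded; Humidity is fixed at 5.
Harvest = 3*Humidity + Rain - 4  [with Humidity=5, Rain=-2]  = 9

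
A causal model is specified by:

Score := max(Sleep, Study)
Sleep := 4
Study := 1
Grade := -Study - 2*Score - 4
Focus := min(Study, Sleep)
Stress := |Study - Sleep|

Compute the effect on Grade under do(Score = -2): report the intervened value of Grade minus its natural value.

The intervention breaks the incoming arrows to Score: Score := max(Sleep, Study) no longer applies, and Score = -2.
Grade = -Study - 2*Score - 4  [with Study=1, Score=-2]  = -1
Without intervention: Score = max(Sleep, Study)  [with Sleep=4, Study=1]  = 4; Grade = -Study - 2*Score - 4  [with Study=1, Score=4]  = -13.
Change = -1 − (-13) = 12.

12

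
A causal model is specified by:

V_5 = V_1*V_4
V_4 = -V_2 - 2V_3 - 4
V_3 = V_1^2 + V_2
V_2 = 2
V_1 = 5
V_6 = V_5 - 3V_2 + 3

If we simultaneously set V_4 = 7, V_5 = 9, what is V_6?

The joint intervention fixes V_4 = 7, V_5 = 9, removing each variable's own equation.
V_6 = V_5 - 3V_2 + 3  [with V_5=9, V_2=2]  = 6

6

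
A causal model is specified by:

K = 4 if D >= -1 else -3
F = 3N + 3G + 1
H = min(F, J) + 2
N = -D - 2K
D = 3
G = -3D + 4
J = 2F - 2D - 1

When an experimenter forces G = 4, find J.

The intervention breaks the incoming arrows to G: G = -3D + 4 no longer applies, and G = 4.
K = 4 if D >= -1 else -3  [with D=3]  = 4
N = -D - 2K  [with D=3, K=4]  = -11
F = 3N + 3G + 1  [with N=-11, G=4]  = -20
J = 2F - 2D - 1  [with F=-20, D=3]  = -47

-47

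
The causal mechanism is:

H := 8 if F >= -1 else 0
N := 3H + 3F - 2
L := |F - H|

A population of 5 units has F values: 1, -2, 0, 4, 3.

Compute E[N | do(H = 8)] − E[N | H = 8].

Under do(H=8), H's equation is replaced by H=8 for every unit. Per-unit N: 25, 16, 22, 34, 31. Mean = 25.6.
E[N|H=8] averages over only the 4 units with H=8 (F = 1, 0, 4, 3): N = 25, 22, 34, 31, mean 28.
Difference = 25.6 − 28 = -2.4.

-2.4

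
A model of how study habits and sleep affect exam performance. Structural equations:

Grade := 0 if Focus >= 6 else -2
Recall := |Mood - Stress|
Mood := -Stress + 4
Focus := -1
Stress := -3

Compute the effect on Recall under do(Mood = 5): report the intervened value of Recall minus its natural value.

The intervention breaks the incoming arrows to Mood: Mood := -Stress + 4 no longer applies, and Mood = 5.
Recall = |Mood - Stress|  [with Mood=5, Stress=-3]  = 8
Without intervention: Mood = -Stress + 4  [with Stress=-3]  = 7; Recall = |Mood - Stress|  [with Mood=7, Stress=-3]  = 10.
Change = 8 − 10 = -2.

-2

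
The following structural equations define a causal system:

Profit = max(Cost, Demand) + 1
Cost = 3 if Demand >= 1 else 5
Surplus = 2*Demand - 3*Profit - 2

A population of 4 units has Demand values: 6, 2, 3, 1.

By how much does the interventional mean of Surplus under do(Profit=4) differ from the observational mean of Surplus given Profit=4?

2

Under do(Profit=4), Profit's equation is replaced by Profit=4 for every unit. Per-unit Surplus: -2, -10, -8, -12. Mean = -8.
Conditioning on Profit=4 selects the 3 unit(s) with Demand ∈ {2, 3, 1}. Their Surplus values: -10, -8, -12. Mean = -10.
Difference = -8 − (-10) = 2.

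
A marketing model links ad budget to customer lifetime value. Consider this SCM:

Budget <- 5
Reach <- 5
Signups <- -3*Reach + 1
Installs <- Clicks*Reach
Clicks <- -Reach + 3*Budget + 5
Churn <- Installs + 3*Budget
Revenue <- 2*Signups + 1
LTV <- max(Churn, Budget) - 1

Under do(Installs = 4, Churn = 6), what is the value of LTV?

Under do(Installs = 4, Churn = 6), each intervened variable's structural equation is replaced by its fixed value.
LTV = max(Churn, Budget) - 1  [with Churn=6, Budget=5]  = 5

5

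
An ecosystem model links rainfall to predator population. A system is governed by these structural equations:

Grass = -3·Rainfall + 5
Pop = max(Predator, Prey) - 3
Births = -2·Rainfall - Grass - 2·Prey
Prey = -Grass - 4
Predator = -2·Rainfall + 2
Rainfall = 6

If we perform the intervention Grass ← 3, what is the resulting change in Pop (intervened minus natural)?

-16

Under do(Grass=3), the mechanism Grass = -3·Rainfall + 5 is discarded; Grass is fixed at 3.
Prey = -Grass - 4  [with Grass=3]  = -7
Predator = -2·Rainfall + 2  [with Rainfall=6]  = -10
Pop = max(Predator, Prey) - 3  [with Predator=-10, Prey=-7]  = -10
Without intervention: Grass = -3·Rainfall + 5  [with Rainfall=6]  = -13; Prey = -Grass - 4  [with Grass=-13]  = 9; Predator = -2·Rainfall + 2  [with Rainfall=6]  = -10; Pop = max(Predator, Prey) - 3  [with Predator=-10, Prey=9]  = 6.
Change = -10 − 6 = -16.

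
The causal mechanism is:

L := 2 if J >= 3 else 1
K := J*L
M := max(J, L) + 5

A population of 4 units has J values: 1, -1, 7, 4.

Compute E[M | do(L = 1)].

Every unit gets L=1 under the intervention. M values become 6, 6, 12, 9; E[M|do(L=1)] = 8.25.

8.25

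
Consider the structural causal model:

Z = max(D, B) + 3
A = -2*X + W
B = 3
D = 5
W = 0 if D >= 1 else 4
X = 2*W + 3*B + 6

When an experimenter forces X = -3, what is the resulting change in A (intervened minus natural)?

Under do(X=-3), the mechanism X = 2*W + 3*B + 6 is discarded; X is fixed at -3.
W = 0 if D >= 1 else 4  [with D=5]  = 0
A = -2*X + W  [with X=-3, W=0]  = 6
Without intervention: W = 0 if D >= 1 else 4  [with D=5]  = 0; X = 2*W + 3*B + 6  [with W=0, B=3]  = 15; A = -2*X + W  [with X=15, W=0]  = -30.
Change = 6 − (-30) = 36.

36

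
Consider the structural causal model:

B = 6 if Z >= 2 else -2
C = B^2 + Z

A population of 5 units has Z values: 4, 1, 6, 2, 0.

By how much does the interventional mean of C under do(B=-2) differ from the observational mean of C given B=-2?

do(B=-2) breaks B's dependence on Z. With B=-2 fixed, C across the units is 8, 5, 10, 6, 4, mean 6.6.
Observing B=-2 restricts to units where B's equation naturally yields -2: Z ∈ {1, 0}. In that subpopulation C = 5, 4, mean 4.5.
Difference = 6.6 − 4.5 = 2.1.

2.1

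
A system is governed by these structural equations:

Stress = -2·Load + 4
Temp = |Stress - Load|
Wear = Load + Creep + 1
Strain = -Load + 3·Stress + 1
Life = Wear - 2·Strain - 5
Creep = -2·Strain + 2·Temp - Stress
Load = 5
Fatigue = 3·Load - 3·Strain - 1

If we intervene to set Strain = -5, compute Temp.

11

The intervention breaks the incoming arrows to Strain: Strain = -Load + 3·Stress + 1 no longer applies, and Strain = -5.
Temp is not downstream of the intervention, so its value is determined by the original equations.
Stress = -2·Load + 4  [with Load=5]  = -6
Temp = |Stress - Load|  [with Stress=-6, Load=5]  = 11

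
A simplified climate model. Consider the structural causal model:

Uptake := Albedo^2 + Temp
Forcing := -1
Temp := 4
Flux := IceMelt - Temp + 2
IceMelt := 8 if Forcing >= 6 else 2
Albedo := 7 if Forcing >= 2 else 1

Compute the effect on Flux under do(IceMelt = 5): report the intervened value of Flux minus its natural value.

3

do(IceMelt=5) replaces the equation IceMelt := 8 if Forcing >= 6 else 2 with the constant IceMelt = 5.
Flux = IceMelt - Temp + 2  [with IceMelt=5, Temp=4]  = 3
Without intervention: IceMelt = 8 if Forcing >= 6 else 2  [with Forcing=-1]  = 2; Flux = IceMelt - Temp + 2  [with IceMelt=2, Temp=4]  = 0.
Change = 3 − 0 = 3.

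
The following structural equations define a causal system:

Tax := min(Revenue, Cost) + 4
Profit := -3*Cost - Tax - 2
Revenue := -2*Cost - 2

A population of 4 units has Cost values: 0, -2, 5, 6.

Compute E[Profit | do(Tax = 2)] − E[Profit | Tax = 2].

Every unit gets Tax=2 under the intervention. Profit values become -4, 2, -19, -22; E[Profit|do(Tax=2)] = -10.75.
Conditioning on Tax=2 selects the 2 unit(s) with Cost ∈ {0, -2}. Their Profit values: -4, 2. Mean = -1.
Difference = -10.75 − (-1) = -9.75.

-9.75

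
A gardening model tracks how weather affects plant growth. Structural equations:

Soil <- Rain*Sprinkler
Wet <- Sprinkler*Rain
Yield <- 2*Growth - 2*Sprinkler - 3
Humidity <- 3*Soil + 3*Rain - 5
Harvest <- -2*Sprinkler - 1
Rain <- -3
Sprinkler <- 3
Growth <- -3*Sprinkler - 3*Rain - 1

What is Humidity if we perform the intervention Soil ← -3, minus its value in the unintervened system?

The intervention breaks the incoming arrows to Soil: Soil <- Rain*Sprinkler no longer applies, and Soil = -3.
Humidity = 3*Soil + 3*Rain - 5  [with Soil=-3, Rain=-3]  = -23
Without intervention: Soil = Rain*Sprinkler  [with Rain=-3, Sprinkler=3]  = -9; Humidity = 3*Soil + 3*Rain - 5  [with Soil=-9, Rain=-3]  = -41.
Change = -23 − (-41) = 18.

18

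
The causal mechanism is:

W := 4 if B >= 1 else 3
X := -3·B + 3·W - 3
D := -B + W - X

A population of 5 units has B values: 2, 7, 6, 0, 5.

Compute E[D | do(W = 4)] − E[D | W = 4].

-2

do(W=4) breaks W's dependence on B. With W=4 fixed, D across the units is -1, 9, 7, -5, 5, mean 3.
Observing W=4 restricts to units where W's equation naturally yields 4: B ∈ {2, 7, 6, 5}. In that subpopulation D = -1, 9, 7, 5, mean 5.
Difference = 3 − 5 = -2.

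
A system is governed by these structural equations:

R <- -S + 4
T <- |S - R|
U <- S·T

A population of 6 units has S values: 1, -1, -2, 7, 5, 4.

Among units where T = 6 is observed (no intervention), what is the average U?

12

Observing T=6 restricts to units where T's equation naturally yields 6: S ∈ {-1, 5}. In that subpopulation U = -6, 30, mean 12.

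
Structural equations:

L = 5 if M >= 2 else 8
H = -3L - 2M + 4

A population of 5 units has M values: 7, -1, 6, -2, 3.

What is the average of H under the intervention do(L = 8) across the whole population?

-25.2

The intervention sets L=8 in all 5 units regardless of M. Recomputing H per unit gives -34, -18, -32, -16, -26; average -25.2.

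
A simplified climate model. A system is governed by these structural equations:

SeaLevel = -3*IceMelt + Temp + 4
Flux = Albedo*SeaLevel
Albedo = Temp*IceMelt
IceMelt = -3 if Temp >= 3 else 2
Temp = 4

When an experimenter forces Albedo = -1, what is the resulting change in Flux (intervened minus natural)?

187

do(Albedo=-1) replaces the equation Albedo = Temp*IceMelt with the constant Albedo = -1.
IceMelt = -3 if Temp >= 3 else 2  [with Temp=4]  = -3
SeaLevel = -3*IceMelt + Temp + 4  [with IceMelt=-3, Temp=4]  = 17
Flux = Albedo*SeaLevel  [with Albedo=-1, SeaLevel=17]  = -17
Without intervention: IceMelt = -3 if Temp >= 3 else 2  [with Temp=4]  = -3; Albedo = Temp*IceMelt  [with Temp=4, IceMelt=-3]  = -12; SeaLevel = -3*IceMelt + Temp + 4  [with IceMelt=-3, Temp=4]  = 17; Flux = Albedo*SeaLevel  [with Albedo=-12, SeaLevel=17]  = -204.
Change = -17 − (-204) = 187.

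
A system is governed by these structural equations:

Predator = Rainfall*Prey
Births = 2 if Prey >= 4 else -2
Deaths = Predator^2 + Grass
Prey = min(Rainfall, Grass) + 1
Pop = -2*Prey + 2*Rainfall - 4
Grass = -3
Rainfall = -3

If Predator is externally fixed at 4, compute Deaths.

13

Under do(Predator=4), the mechanism Predator = Rainfall*Prey is discarded; Predator is fixed at 4.
Deaths = Predator^2 + Grass  [with Predator=4, Grass=-3]  = 13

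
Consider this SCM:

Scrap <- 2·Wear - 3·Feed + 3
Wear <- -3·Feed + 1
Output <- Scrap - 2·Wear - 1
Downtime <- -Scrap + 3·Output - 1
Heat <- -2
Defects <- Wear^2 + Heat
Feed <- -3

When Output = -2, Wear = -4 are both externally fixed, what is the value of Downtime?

Under do(Output = -2, Wear = -4), each intervened variable's structural equation is replaced by its fixed value.
Scrap = 2·Wear - 3·Feed + 3  [with Wear=-4, Feed=-3]  = 4
Downtime = -Scrap + 3·Output - 1  [with Scrap=4, Output=-2]  = -11

-11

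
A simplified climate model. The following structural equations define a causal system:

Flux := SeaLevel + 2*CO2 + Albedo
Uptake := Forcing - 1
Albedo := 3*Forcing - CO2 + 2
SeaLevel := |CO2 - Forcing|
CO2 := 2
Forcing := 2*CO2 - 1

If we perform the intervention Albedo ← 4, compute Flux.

do(Albedo=4) replaces the equation Albedo := 3*Forcing - CO2 + 2 with the constant Albedo = 4.
Forcing = 2*CO2 - 1  [with CO2=2]  = 3
SeaLevel = |CO2 - Forcing|  [with CO2=2, Forcing=3]  = 1
Flux = SeaLevel + 2*CO2 + Albedo  [with SeaLevel=1, CO2=2, Albedo=4]  = 9

9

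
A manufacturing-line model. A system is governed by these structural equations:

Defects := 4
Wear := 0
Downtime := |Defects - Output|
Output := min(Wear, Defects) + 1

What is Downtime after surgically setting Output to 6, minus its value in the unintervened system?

-1

The intervention breaks the incoming arrows to Output: Output := min(Wear, Defects) + 1 no longer applies, and Output = 6.
Downtime = |Defects - Output|  [with Defects=4, Output=6]  = 2
Without intervention: Output = min(Wear, Defects) + 1  [with Wear=0, Defects=4]  = 1; Downtime = |Defects - Output|  [with Defects=4, Output=1]  = 3.
Change = 2 − 3 = -1.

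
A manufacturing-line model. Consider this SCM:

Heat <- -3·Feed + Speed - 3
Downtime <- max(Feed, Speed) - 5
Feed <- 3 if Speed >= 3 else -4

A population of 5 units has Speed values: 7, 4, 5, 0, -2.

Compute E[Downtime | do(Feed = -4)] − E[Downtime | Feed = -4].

do(Feed=-4) breaks Feed's dependence on Speed. With Feed=-4 fixed, Downtime across the units is 2, -1, 0, -5, -7, mean -2.2.
Observing Feed=-4 restricts to units where Feed's equation naturally yields -4: Speed ∈ {0, -2}. In that subpopulation Downtime = -5, -7, mean -6.
Difference = -2.2 − (-6) = 3.8.

3.8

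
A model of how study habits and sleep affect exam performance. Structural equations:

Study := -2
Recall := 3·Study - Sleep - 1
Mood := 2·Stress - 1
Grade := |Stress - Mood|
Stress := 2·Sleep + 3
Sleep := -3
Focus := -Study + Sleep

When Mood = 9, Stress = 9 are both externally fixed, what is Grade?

The joint intervention fixes Mood = 9, Stress = 9, removing each variable's own equation.
Grade = |Stress - Mood|  [with Stress=9, Mood=9]  = 0

0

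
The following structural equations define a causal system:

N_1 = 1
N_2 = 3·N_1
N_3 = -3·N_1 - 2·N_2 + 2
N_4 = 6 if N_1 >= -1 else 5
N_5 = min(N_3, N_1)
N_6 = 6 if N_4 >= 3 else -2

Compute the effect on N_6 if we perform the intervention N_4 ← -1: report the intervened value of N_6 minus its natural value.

-8

Under do(N_4=-1), the mechanism N_4 = 6 if N_1 >= -1 else 5 is discarded; N_4 is fixed at -1.
N_6 = 6 if N_4 >= 3 else -2  [with N_4=-1]  = -2
Without intervention: N_4 = 6 if N_1 >= -1 else 5  [with N_1=1]  = 6; N_6 = 6 if N_4 >= 3 else -2  [with N_4=6]  = 6.
Change = -2 − 6 = -8.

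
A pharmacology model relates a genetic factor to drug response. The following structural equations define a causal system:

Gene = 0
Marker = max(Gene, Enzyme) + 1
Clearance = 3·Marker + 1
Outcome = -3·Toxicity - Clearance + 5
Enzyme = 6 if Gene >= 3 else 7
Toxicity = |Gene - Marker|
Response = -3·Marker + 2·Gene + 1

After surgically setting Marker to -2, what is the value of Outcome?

The intervention breaks the incoming arrows to Marker: Marker = max(Gene, Enzyme) + 1 no longer applies, and Marker = -2.
Toxicity = |Gene - Marker|  [with Gene=0, Marker=-2]  = 2
Clearance = 3·Marker + 1  [with Marker=-2]  = -5
Outcome = -3·Toxicity - Clearance + 5  [with Toxicity=2, Clearance=-5]  = 4

4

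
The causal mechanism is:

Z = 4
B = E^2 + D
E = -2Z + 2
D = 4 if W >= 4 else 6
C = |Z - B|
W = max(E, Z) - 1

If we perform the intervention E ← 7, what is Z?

Under do(E=7), the mechanism E = -2Z + 2 is discarded; E is fixed at 7.
Z is not downstream of the intervention, so its value is determined by the original equations.

4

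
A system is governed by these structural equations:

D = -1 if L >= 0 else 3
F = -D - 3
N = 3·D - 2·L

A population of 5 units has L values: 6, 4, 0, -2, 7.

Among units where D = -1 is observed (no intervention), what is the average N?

-11.5

E[N|D=-1] averages over only the 4 units with D=-1 (L = 6, 4, 0, 7): N = -15, -11, -3, -17, mean -11.5.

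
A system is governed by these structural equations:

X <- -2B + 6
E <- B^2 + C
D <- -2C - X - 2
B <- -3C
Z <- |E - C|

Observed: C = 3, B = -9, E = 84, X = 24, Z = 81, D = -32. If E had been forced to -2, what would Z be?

5

do(E=-2) replaces the equation E <- B^2 + C with the constant E = -2.
Z = |E - C|  [with E=-2, C=3]  = 5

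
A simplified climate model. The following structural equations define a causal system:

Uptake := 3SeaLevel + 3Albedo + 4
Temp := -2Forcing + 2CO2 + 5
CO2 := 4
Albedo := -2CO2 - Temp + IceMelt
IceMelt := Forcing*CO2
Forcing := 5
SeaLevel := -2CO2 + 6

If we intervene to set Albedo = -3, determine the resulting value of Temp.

do(Albedo=-3) replaces the equation Albedo := -2CO2 - Temp + IceMelt with the constant Albedo = -3.
Temp is not downstream of the intervention, so its value is determined by the original equations.
Temp = -2Forcing + 2CO2 + 5  [with Forcing=5, CO2=4]  = 3

3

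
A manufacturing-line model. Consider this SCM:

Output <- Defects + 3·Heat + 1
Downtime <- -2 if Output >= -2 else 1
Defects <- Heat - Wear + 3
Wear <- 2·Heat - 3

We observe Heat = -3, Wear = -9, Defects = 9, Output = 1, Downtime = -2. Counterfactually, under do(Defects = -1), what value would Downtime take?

1

do(Defects=-1) replaces the equation Defects <- Heat - Wear + 3 with the constant Defects = -1.
Output = Defects + 3·Heat + 1  [with Defects=-1, Heat=-3]  = -9
Downtime = -2 if Output >= -2 else 1  [with Output=-9]  = 1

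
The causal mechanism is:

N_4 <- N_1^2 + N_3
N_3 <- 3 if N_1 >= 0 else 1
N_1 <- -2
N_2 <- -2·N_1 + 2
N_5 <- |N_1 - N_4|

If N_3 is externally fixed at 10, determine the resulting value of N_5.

16

do(N_3=10) replaces the equation N_3 <- 3 if N_1 >= 0 else 1 with the constant N_3 = 10.
N_4 = N_1^2 + N_3  [with N_1=-2, N_3=10]  = 14
N_5 = |N_1 - N_4|  [with N_1=-2, N_4=14]  = 16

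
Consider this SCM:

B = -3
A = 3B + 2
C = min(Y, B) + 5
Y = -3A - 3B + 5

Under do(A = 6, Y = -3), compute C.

Setting A = 6, Y = -3 by intervention discards those variables' equations.
C = min(Y, B) + 5  [with Y=-3, B=-3]  = 2

2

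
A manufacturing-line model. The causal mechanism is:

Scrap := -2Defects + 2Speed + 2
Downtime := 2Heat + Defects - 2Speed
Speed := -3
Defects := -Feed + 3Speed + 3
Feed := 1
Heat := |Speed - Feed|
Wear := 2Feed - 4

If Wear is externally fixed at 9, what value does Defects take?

-7

Intervening sets Wear = 9 and removes its equation (Wear := 2Feed - 4).
No directed path runs from Wear to Defects, so Defects keeps its natural value.
Defects = -Feed + 3Speed + 3  [with Feed=1, Speed=-3]  = -7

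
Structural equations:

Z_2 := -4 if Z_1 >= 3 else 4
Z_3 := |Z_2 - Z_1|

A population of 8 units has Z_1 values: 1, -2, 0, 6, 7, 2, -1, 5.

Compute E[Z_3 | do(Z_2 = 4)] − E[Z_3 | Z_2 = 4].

The intervention sets Z_2=4 in all 8 units regardless of Z_1. Recomputing Z_3 per unit gives 3, 6, 4, 2, 3, 2, 5, 1; average 3.25.
Conditioning on Z_2=4 selects the 5 unit(s) with Z_1 ∈ {1, -2, 0, 2, -1}. Their Z_3 values: 3, 6, 4, 2, 5. Mean = 4.
Difference = 3.25 − 4 = -0.75.

-0.75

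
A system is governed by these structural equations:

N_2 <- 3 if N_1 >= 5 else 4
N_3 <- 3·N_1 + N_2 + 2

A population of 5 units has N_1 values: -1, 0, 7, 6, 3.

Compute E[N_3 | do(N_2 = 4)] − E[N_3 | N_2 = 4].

7

Under do(N_2=4), N_2's equation is replaced by N_2=4 for every unit. Per-unit N_3: 3, 6, 27, 24, 15. Mean = 15.
Conditioning on N_2=4 selects the 3 unit(s) with N_1 ∈ {-1, 0, 3}. Their N_3 values: 3, 6, 15. Mean = 8.
Difference = 15 − 8 = 7.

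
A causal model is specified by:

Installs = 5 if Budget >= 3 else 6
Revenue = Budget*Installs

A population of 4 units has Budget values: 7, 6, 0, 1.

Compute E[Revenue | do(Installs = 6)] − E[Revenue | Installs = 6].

18

The intervention sets Installs=6 in all 4 units regardless of Budget. Recomputing Revenue per unit gives 42, 36, 0, 6; average 21.
E[Revenue|Installs=6] averages over only the 2 units with Installs=6 (Budget = 0, 1): Revenue = 0, 6, mean 3.
Difference = 21 − 3 = 18.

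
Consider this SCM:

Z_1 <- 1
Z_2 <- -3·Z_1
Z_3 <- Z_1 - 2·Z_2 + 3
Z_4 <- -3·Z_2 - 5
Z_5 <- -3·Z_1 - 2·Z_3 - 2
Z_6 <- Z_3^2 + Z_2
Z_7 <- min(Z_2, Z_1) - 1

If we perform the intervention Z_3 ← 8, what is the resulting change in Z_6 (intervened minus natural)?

The intervention breaks the incoming arrows to Z_3: Z_3 <- Z_1 - 2·Z_2 + 3 no longer applies, and Z_3 = 8.
Z_2 = -3·Z_1  [with Z_1=1]  = -3
Z_6 = Z_3^2 + Z_2  [with Z_3=8, Z_2=-3]  = 61
Without intervention: Z_2 = -3·Z_1  [with Z_1=1]  = -3; Z_3 = Z_1 - 2·Z_2 + 3  [with Z_1=1, Z_2=-3]  = 10; Z_6 = Z_3^2 + Z_2  [with Z_3=10, Z_2=-3]  = 97.
Change = 61 − 97 = -36.

-36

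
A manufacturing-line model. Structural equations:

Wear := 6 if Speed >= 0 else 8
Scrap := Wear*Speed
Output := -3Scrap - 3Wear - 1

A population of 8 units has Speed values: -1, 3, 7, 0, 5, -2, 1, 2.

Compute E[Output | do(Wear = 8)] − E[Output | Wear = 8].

-81

do(Wear=8) breaks Wear's dependence on Speed. With Wear=8 fixed, Output across the units is -1, -97, -193, -25, -145, 23, -49, -73, mean -70.
Observing Wear=8 restricts to units where Wear's equation naturally yields 8: Speed ∈ {-1, -2}. In that subpopulation Output = -1, 23, mean 11.
Difference = -70 − 11 = -81.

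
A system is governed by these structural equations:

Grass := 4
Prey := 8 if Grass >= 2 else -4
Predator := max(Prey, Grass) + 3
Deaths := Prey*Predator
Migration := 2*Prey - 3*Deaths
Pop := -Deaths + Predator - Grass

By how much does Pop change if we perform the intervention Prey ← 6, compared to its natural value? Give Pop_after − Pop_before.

Under do(Prey=6), the mechanism Prey := 8 if Grass >= 2 else -4 is discarded; Prey is fixed at 6.
Predator = max(Prey, Grass) + 3  [with Prey=6, Grass=4]  = 9
Deaths = Prey*Predator  [with Prey=6, Predator=9]  = 54
Pop = -Deaths + Predator - Grass  [with Deaths=54, Predator=9, Grass=4]  = -49
Without intervention: Prey = 8 if Grass >= 2 else -4  [with Grass=4]  = 8; Predator = max(Prey, Grass) + 3  [with Prey=8, Grass=4]  = 11; Deaths = Prey*Predator  [with Prey=8, Predator=11]  = 88; Pop = -Deaths + Predator - Grass  [with Deaths=88, Predator=11, Grass=4]  = -81.
Change = -49 − (-81) = 32.

32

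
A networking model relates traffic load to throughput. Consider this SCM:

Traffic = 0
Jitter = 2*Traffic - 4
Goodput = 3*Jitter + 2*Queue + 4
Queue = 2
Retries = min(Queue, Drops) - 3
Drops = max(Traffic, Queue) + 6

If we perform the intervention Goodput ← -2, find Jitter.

do(Goodput=-2) replaces the equation Goodput = 3*Jitter + 2*Queue + 4 with the constant Goodput = -2.
Since Jitter is not a descendant of the intervened variable, it is unaffected.
Jitter = 2*Traffic - 4  [with Traffic=0]  = -4

-4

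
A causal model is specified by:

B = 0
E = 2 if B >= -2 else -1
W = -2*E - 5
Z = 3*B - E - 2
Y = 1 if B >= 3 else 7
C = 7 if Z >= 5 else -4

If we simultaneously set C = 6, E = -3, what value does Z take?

Under do(C = 6, E = -3), each intervened variable's structural equation is replaced by its fixed value.
Z = 3*B - E - 2  [with B=0, E=-3]  = 1

1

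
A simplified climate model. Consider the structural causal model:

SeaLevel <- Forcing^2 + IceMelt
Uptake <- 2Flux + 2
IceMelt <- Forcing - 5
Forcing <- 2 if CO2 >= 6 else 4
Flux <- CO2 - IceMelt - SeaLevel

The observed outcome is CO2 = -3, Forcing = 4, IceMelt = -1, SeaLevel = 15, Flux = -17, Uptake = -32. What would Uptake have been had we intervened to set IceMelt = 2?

The intervention breaks the incoming arrows to IceMelt: IceMelt <- Forcing - 5 no longer applies, and IceMelt = 2.
Forcing = 2 if CO2 >= 6 else 4  [with CO2=-3]  = 4
SeaLevel = Forcing^2 + IceMelt  [with Forcing=4, IceMelt=2]  = 18
Flux = CO2 - IceMelt - SeaLevel  [with CO2=-3, IceMelt=2, SeaLevel=18]  = -23
Uptake = 2Flux + 2  [with Flux=-23]  = -44

-44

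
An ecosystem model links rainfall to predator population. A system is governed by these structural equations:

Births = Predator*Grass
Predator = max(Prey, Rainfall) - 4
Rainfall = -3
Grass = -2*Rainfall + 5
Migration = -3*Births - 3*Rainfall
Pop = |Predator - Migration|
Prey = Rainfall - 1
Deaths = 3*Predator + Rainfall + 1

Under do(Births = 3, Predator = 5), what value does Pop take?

5

Under do(Births = 3, Predator = 5), each intervened variable's structural equation is replaced by its fixed value.
Migration = -3*Births - 3*Rainfall  [with Births=3, Rainfall=-3]  = 0
Pop = |Predator - Migration|  [with Predator=5, Migration=0]  = 5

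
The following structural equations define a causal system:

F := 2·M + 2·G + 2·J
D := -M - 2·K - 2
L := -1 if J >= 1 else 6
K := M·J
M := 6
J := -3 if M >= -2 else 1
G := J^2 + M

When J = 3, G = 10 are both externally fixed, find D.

Under do(J = 3, G = 10), each intervened variable's structural equation is replaced by its fixed value.
K = M·J  [with M=6, J=3]  = 18
D = -M - 2·K - 2  [with M=6, K=18]  = -44

-44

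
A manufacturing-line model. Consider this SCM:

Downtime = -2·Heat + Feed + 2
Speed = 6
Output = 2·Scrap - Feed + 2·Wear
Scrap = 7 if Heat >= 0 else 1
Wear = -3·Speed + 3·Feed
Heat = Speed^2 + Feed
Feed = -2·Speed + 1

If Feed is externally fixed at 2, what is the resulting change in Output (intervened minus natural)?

65

Under do(Feed=2), the mechanism Feed = -2·Speed + 1 is discarded; Feed is fixed at 2.
Heat = Speed^2 + Feed  [with Speed=6, Feed=2]  = 38
Wear = -3·Speed + 3·Feed  [with Speed=6, Feed=2]  = -12
Scrap = 7 if Heat >= 0 else 1  [with Heat=38]  = 7
Output = 2·Scrap - Feed + 2·Wear  [with Scrap=7, Feed=2, Wear=-12]  = -12
Without intervention: Feed = -2·Speed + 1  [with Speed=6]  = -11; Heat = Speed^2 + Feed  [with Speed=6, Feed=-11]  = 25; Wear = -3·Speed + 3·Feed  [with Speed=6, Feed=-11]  = -51; Scrap = 7 if Heat >= 0 else 1  [with Heat=25]  = 7; Output = 2·Scrap - Feed + 2·Wear  [with Scrap=7, Feed=-11, Wear=-51]  = -77.
Change = -12 − (-77) = 65.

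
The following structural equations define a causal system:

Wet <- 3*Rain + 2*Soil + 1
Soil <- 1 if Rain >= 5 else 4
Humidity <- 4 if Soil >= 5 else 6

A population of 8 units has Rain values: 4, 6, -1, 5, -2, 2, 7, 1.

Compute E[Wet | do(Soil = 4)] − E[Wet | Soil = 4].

5.85

The intervention sets Soil=4 in all 8 units regardless of Rain. Recomputing Wet per unit gives 21, 27, 6, 24, 3, 15, 30, 12; average 17.25.
Observing Soil=4 restricts to units where Soil's equation naturally yields 4: Rain ∈ {4, -1, -2, 2, 1}. In that subpopulation Wet = 21, 6, 3, 15, 12, mean 11.4.
Difference = 17.25 − 11.4 = 5.85.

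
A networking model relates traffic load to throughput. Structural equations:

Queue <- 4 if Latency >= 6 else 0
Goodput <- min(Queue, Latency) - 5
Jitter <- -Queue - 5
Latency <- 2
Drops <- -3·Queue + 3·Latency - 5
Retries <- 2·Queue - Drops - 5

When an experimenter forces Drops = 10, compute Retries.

-15

The intervention breaks the incoming arrows to Drops: Drops <- -3·Queue + 3·Latency - 5 no longer applies, and Drops = 10.
Queue = 4 if Latency >= 6 else 0  [with Latency=2]  = 0
Retries = 2·Queue - Drops - 5  [with Queue=0, Drops=10]  = -15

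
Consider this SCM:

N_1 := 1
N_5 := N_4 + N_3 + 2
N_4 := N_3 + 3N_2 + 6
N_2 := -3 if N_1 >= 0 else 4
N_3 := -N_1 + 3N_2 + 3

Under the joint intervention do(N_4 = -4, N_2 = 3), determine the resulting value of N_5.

9

The joint intervention fixes N_4 = -4, N_2 = 3, removing each variable's own equation.
N_3 = -N_1 + 3N_2 + 3  [with N_1=1, N_2=3]  = 11
N_5 = N_4 + N_3 + 2  [with N_4=-4, N_3=11]  = 9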